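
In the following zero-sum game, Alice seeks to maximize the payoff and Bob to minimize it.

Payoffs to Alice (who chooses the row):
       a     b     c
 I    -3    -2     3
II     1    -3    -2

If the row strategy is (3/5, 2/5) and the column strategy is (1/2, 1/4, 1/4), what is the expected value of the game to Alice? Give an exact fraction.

Against (1/2, 1/4, 1/4), each row's expected payoff is I: -5/4; II: -3/4.
Taking the (3/5, 2/5)-weighted average: (3/5)·(-5/4) + (2/5)·(-3/4) = -21/20.

-21/20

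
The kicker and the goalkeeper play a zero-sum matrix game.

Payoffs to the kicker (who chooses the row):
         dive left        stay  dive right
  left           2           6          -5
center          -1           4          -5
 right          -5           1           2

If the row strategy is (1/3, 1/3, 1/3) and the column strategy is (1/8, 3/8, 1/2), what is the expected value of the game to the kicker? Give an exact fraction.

Against (1/8, 3/8, 1/2), each row's expected payoff is left: 0; center: -9/8; right: 3/4.
Taking the (1/3, 1/3, 1/3)-weighted average: (1/3)·(0) + (1/3)·(-9/8) + (1/3)·(3/4) = -1/8.

-1/8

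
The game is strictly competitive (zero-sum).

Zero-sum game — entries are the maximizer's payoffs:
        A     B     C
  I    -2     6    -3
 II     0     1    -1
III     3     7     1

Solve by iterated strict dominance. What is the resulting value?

1

Column B is strictly dominated by A for the minimizer (-2<6, 0<1, 3<7); eliminate B.
Column A is strictly dominated by C for the minimizer (-3<-2, -1<0, 1<3); eliminate A.
Row I is strictly dominated by row II (-1>-3); eliminate I.
Row II is strictly dominated by row III (1>-1); eliminate II.
Only (III, C) remains, with payoff 1.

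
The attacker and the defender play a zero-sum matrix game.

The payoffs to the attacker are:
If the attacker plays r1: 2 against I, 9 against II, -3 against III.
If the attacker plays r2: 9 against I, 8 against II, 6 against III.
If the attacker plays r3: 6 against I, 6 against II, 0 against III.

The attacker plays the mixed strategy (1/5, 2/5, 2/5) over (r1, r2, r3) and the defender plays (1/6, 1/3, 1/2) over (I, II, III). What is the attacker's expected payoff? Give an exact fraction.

133/30

Against (1/6, 1/3, 1/2), each row's expected payoff is r1: 11/6; r2: 43/6; r3: 3.
Taking the (1/5, 2/5, 2/5)-weighted average: (1/5)·(11/6) + (2/5)·(43/6) + (2/5)·(3) = 133/30.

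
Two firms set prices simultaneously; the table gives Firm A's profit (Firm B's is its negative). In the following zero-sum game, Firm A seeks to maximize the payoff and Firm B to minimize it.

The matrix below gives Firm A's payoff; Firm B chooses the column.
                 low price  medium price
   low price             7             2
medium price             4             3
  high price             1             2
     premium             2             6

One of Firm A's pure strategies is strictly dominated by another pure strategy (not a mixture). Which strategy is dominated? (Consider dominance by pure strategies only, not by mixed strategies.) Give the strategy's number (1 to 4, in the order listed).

Compare high price with medium price: 4 > 1, 3 > 2.
So medium price strictly dominates high price for Firm A; high price is strictly dominated.

3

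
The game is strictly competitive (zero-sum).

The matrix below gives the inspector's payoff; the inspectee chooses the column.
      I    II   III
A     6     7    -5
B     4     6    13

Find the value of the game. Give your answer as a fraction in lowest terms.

49/10

Column II is strictly dominated by I for the inspectee (it gives the inspector more in every row).
The remaining 2×2 game on (A, B) × (I, III) has no saddle point. Let the inspector play A with probability p; indifference gives 6p + 4(1−p) = −5p + 13(1−p), so p = 9/20.
Similarly the inspectee's optimal q on I is 9/10, and the value is 6·(9/10) + (-5)·(1/10) = 49/10.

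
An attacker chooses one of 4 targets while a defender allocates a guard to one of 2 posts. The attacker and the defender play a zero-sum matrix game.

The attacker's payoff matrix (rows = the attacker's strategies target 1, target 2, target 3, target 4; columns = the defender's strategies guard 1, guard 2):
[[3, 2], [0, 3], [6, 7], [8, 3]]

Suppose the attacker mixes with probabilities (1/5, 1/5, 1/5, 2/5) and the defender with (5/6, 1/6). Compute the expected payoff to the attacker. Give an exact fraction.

143/30

Against (5/6, 1/6), each row's expected payoff is target 1: 17/6; target 2: 1/2; target 3: 37/6; target 4: 43/6.
Taking the (1/5, 1/5, 1/5, 2/5)-weighted average: (1/5)·(17/6) + (1/5)·(1/2) + (1/5)·(37/6) + (2/5)·(43/6) = 143/30.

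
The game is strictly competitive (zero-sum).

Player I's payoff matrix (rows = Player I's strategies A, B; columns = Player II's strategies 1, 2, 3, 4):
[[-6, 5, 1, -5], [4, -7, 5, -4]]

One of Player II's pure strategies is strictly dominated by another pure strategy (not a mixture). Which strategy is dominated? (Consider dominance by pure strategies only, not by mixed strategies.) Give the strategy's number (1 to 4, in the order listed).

3

Player II prefers columns that give Player I less. Compare 3 with 1: -6 < 1, 4 < 5.
So 1 strictly dominates 3 for Player II; 3 is strictly dominated.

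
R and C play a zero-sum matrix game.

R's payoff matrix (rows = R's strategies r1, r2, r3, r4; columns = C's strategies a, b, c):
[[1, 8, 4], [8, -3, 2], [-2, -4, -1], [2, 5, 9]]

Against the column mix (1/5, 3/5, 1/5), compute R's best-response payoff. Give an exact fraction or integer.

r1: (1)·(1/5) + (8)·(3/5) + (4)·(1/5) = 29/5.
r2: (8)·(1/5) + (-3)·(3/5) + (2)·(1/5) = 1/5.
r3: (-2)·(1/5) + (-4)·(3/5) + (-1)·(1/5) = -3.
r4: (2)·(1/5) + (5)·(3/5) + (9)·(1/5) = 26/5.
The best pure response is r1 with expected payoff 29/5.

29/5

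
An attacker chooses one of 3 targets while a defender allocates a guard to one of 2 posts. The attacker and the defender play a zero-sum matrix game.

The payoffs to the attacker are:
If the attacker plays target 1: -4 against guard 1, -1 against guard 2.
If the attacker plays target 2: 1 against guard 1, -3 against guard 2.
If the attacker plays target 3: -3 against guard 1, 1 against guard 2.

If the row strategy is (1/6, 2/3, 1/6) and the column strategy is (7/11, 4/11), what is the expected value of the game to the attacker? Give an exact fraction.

-23/22

Against (7/11, 4/11), each row's expected payoff is target 1: -32/11; target 2: -5/11; target 3: -17/11.
Taking the (1/6, 2/3, 1/6)-weighted average: (1/6)·(-32/11) + (2/3)·(-5/11) + (1/6)·(-17/11) = -23/22.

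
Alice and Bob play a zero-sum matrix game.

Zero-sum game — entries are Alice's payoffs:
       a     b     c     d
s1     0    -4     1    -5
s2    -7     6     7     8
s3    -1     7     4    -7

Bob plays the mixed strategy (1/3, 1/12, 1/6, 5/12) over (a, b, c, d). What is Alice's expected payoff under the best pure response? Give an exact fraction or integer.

s1: (0)·(1/3) + (-4)·(1/12) + (1)·(1/6) + (-5)·(5/12) = -9/4.
s2: (-7)·(1/3) + (6)·(1/12) + (7)·(1/6) + (8)·(5/12) = 8/3.
s3: (-1)·(1/3) + (7)·(1/12) + (4)·(1/6) + (-7)·(5/12) = -2.
The best pure response is s2 with expected payoff 8/3.

8/3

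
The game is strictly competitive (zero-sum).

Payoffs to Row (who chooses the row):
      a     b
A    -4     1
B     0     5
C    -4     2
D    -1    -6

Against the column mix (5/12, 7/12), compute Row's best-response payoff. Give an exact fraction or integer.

A: (-4)·(5/12) + (1)·(7/12) = -13/12.
B: (0)·(5/12) + (5)·(7/12) = 35/12.
C: (-4)·(5/12) + (2)·(7/12) = -1/2.
D: (-1)·(5/12) + (-6)·(7/12) = -47/12.
The best pure response is B with expected payoff 35/12.

35/12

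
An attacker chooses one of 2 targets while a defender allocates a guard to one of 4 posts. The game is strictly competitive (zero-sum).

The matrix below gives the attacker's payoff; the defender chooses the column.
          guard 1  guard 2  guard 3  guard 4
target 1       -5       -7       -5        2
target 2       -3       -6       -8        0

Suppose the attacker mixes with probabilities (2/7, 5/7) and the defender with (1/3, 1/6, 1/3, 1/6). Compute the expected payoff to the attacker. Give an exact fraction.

Against (1/3, 1/6, 1/3, 1/6), each row's expected payoff is target 1: -25/6; target 2: -14/3.
Taking the (2/7, 5/7)-weighted average: (2/7)·(-25/6) + (5/7)·(-14/3) = -95/21.

-95/21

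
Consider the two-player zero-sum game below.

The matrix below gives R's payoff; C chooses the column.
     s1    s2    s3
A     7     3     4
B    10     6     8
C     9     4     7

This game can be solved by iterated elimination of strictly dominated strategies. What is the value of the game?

Row A is strictly dominated by row B (10>7, 6>3, 8>4); eliminate A.
Row C is strictly dominated by row B (10>9, 6>4, 8>7); eliminate C.
Column s3 is strictly dominated by s2 for C (6<8); eliminate s3.
Column s1 is strictly dominated by s2 for C (6<10); eliminate s1.
Only (B, s2) remains, with payoff 6.

6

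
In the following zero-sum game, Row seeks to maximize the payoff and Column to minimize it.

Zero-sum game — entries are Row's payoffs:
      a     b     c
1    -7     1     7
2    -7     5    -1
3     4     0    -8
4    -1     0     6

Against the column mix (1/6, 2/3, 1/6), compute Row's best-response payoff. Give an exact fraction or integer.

2

1: (-7)·(1/6) + (1)·(2/3) + (7)·(1/6) = 2/3.
2: (-7)·(1/6) + (5)·(2/3) + (-1)·(1/6) = 2.
3: (4)·(1/6) + (0)·(2/3) + (-8)·(1/6) = -2/3.
4: (-1)·(1/6) + (0)·(2/3) + (6)·(1/6) = 5/6.
The best pure response is 2 with expected payoff 2.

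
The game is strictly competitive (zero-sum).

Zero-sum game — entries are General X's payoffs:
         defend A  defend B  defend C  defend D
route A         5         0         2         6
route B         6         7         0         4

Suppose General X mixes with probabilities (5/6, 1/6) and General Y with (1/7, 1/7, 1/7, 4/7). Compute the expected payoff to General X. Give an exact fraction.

92/21

Against (1/7, 1/7, 1/7, 4/7), each row's expected payoff is route A: 31/7; route B: 29/7.
Taking the (5/6, 1/6)-weighted average: (5/6)·(31/7) + (1/6)·(29/7) = 92/21.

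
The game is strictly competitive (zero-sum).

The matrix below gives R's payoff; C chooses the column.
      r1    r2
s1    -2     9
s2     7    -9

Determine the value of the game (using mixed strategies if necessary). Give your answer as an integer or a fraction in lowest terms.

Row minima are -2 and -9, so R's maximin is -2; column maxima are 7 and 9, so C's minimax is 7. These differ, so the equilibrium is in mixed strategies.
Let R play s1 with probability p. C is indifferent when −2p + 7(1−p) = 9p − 9(1−p), giving p = 16/27.
Let C play r1 with probability q. R is indifferent when −2q + 9(1−q) = 7q − 9(1−q), giving q = 2/3.
The value is -2·(2/3) + (9)·(1/3) = 5/3.

5/3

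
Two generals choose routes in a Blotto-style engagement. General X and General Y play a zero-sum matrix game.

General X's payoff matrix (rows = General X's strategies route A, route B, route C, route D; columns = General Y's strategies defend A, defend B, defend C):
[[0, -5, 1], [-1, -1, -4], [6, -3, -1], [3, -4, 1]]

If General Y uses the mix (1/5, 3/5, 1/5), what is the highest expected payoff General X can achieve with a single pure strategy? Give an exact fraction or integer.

-4/5

route A: (0)·(1/5) + (-5)·(3/5) + (1)·(1/5) = -14/5.
route B: (-1)·(1/5) + (-1)·(3/5) + (-4)·(1/5) = -8/5.
route C: (6)·(1/5) + (-3)·(3/5) + (-1)·(1/5) = -4/5.
route D: (3)·(1/5) + (-4)·(3/5) + (1)·(1/5) = -8/5.
The best pure response is route C with expected payoff -4/5.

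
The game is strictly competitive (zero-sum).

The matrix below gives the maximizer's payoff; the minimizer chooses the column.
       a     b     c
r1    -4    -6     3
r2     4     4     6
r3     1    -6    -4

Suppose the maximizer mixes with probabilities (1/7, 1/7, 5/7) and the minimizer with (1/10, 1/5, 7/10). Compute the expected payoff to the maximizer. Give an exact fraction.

-68/35

Against (1/10, 1/5, 7/10), each row's expected payoff is r1: 1/2; r2: 27/5; r3: -39/10.
Taking the (1/7, 1/7, 5/7)-weighted average: (1/7)·(1/2) + (1/7)·(27/5) + (5/7)·(-39/10) = -68/35.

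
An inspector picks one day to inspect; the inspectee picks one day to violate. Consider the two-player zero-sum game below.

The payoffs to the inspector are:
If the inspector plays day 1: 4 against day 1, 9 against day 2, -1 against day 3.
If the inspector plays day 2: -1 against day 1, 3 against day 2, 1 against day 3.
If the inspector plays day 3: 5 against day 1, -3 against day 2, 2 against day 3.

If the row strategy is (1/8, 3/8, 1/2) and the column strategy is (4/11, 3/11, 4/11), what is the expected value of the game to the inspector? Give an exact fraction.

Against (4/11, 3/11, 4/11), each row's expected payoff is day 1: 39/11; day 2: 9/11; day 3: 19/11.
Taking the (1/8, 3/8, 1/2)-weighted average: (1/8)·(39/11) + (3/8)·(9/11) + (1/2)·(19/11) = 71/44.

71/44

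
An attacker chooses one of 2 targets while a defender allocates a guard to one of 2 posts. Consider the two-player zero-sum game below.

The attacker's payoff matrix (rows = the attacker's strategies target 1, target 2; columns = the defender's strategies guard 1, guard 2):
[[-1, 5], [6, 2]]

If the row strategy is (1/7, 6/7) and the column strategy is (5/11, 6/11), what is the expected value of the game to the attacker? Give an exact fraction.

277/77

Against (5/11, 6/11), each row's expected payoff is target 1: 25/11; target 2: 42/11.
Taking the (1/7, 6/7)-weighted average: (1/7)·(25/11) + (6/7)·(42/11) = 277/77.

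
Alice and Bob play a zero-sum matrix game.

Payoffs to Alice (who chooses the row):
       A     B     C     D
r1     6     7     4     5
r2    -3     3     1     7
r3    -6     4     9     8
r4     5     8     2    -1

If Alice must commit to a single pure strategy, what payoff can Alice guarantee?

The worst-case payoff for each row is r1: 4, r2: -3, r3: -6, r4: -1.
The best of these is 4.

4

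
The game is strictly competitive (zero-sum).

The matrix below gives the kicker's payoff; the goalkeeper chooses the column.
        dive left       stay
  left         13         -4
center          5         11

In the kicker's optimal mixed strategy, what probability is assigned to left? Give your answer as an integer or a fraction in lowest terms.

Row minima are -4 and 5, so the kicker's maximin is 5; column maxima are 13 and 11, so the goalkeeper's minimax is 11. These differ, so the equilibrium is in mixed strategies.
Let the kicker play left with probability p. The goalkeeper is indifferent when 13p + 5(1−p) = −4p + 11(1−p), giving p = 6/23.

6/23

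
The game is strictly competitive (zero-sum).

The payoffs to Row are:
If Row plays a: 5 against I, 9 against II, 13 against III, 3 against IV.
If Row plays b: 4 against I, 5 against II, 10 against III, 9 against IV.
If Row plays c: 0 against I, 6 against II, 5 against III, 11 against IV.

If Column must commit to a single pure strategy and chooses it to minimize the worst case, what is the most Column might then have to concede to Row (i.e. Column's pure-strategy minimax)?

The worst case (largest entry) in each column is I: 5, II: 9, III: 13, IV: 11.
The best (smallest) of these is 5.

5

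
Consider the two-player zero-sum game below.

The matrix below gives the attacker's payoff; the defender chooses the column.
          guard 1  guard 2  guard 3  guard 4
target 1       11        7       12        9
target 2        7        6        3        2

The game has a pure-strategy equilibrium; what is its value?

7

Row minima: 7, 2 → the attacker's maximin is 7.
Column maxima: 11, 7, 12, 9 → the defender's minimax is 7.
They coincide at (target 1, guard 2), so the value is 7.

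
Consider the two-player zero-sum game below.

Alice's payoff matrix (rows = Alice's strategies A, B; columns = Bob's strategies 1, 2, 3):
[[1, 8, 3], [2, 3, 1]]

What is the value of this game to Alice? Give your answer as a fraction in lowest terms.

Column 2 is strictly dominated by 3 for Bob (it gives Alice more in every row).
The remaining 2×2 game on (A, B) × (1, 3) has no saddle point. Let Alice play A with probability p; indifference gives p + 2(1−p) = 3p + (1−p), so p = 1/3.
Similarly Bob's optimal q on 1 is 2/3, and the value is 1·(2/3) + (3)·(1/3) = 5/3.

5/3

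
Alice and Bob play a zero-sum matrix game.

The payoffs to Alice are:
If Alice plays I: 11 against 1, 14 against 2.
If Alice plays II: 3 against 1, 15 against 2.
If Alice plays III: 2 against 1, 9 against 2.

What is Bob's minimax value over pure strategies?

11

The worst case (largest entry) in each column is 1: 11, 2: 15.
The best (smallest) of these is 11.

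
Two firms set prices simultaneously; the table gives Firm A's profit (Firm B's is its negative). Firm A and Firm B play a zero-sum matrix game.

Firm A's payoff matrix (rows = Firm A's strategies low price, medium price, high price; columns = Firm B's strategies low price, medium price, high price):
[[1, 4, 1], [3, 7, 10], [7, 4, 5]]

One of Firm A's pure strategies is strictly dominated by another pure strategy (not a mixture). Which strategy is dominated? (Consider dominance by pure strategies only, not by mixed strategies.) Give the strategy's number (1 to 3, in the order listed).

Compare low price with medium price: 3 > 1, 7 > 4, 10 > 1.
So medium price strictly dominates low price for Firm A; low price is strictly dominated.

1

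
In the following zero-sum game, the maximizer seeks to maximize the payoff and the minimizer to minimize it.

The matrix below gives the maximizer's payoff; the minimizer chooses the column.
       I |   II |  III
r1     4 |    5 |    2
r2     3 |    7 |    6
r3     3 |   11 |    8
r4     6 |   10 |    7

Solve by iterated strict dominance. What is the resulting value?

Column II is strictly dominated by I for the minimizer (4<5, 3<7, 3<11, 6<10); eliminate II.
Row r1 is strictly dominated by row r4 (6>4, 7>2); eliminate r1.
Column III is strictly dominated by I for the minimizer (3<6, 3<8, 6<7); eliminate III.
Row r3 is strictly dominated by row r4 (6>3); eliminate r3.
Row r2 is strictly dominated by row r4 (6>3); eliminate r2.
Only (r4, I) remains, with payoff 6.

6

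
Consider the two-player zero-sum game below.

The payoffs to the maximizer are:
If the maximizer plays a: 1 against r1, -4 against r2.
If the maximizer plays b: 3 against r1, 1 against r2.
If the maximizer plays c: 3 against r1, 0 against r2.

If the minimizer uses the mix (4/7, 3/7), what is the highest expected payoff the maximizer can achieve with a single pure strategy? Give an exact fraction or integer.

a: (1)·(4/7) + (-4)·(3/7) = -8/7.
b: (3)·(4/7) + (1)·(3/7) = 15/7.
c: (3)·(4/7) + (0)·(3/7) = 12/7.
The best pure response is b with expected payoff 15/7.

15/7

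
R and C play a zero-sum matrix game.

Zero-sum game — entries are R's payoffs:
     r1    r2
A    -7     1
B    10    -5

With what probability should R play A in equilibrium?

Row minima are -7 and -5, so R's maximin is -5; column maxima are 10 and 1, so C's minimax is 1. These differ, so the equilibrium is in mixed strategies.
Let R play A with probability p. C is indifferent when −7p + 10(1−p) = p − 5(1−p), giving p = 15/23.

15/23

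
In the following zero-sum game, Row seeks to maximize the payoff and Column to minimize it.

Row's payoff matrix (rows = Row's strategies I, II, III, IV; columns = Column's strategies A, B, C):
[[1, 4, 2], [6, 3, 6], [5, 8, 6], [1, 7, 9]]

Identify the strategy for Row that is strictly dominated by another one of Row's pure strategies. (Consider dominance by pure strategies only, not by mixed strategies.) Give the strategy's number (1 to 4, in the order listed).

Compare I with III: 5 > 1, 8 > 4, 6 > 2.
So III strictly dominates I for Row; I is strictly dominated.

1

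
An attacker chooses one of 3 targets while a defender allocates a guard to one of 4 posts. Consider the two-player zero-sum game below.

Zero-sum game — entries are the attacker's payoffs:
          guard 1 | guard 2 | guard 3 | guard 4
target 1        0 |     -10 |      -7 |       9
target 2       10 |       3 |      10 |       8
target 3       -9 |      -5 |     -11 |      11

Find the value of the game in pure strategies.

Row minima: -10, 3, -11 → the attacker's maximin is 3.
Column maxima: 10, 3, 10, 11 → the defender's minimax is 3.
They coincide at (target 2, guard 2), so the value is 3.

3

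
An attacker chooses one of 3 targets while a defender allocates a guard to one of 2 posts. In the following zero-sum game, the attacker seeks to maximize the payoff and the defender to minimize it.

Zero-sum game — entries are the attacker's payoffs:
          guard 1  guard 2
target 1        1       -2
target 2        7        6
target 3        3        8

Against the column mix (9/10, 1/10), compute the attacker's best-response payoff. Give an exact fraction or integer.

target 1: (1)·(9/10) + (-2)·(1/10) = 7/10.
target 2: (7)·(9/10) + (6)·(1/10) = 69/10.
target 3: (3)·(9/10) + (8)·(1/10) = 7/2.
The best pure response is target 2 with expected payoff 69/10.

69/10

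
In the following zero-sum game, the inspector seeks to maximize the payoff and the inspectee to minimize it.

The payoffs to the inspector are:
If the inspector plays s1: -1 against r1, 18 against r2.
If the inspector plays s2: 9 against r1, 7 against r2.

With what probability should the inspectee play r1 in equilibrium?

11/21

Row minima are -1 and 7, so the inspector's maximin is 7; column maxima are 9 and 18, so the inspectee's minimax is 9. These differ, so the equilibrium is in mixed strategies.
Let the inspectee play r1 with probability q. The inspector is indifferent when −q + 18(1−q) = 9q + 7(1−q), giving q = 11/21.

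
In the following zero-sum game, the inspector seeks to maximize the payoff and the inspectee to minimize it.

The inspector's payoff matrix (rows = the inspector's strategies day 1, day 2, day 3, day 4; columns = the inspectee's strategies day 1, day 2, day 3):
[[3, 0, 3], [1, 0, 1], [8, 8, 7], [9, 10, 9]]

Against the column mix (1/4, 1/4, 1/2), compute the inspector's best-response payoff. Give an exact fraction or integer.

37/4

day 1: (3)·(1/4) + (0)·(1/4) + (3)·(1/2) = 9/4.
day 2: (1)·(1/4) + (0)·(1/4) + (1)·(1/2) = 3/4.
day 3: (8)·(1/4) + (8)·(1/4) + (7)·(1/2) = 15/2.
day 4: (9)·(1/4) + (10)·(1/4) + (9)·(1/2) = 37/4.
The best pure response is day 4 with expected payoff 37/4.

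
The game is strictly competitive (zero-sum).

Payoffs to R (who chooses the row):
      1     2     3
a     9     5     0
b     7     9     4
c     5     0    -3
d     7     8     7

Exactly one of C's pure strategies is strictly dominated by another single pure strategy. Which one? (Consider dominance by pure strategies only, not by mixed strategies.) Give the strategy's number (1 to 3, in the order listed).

C prefers columns that give R less. Compare 2 with 3: 0 < 5, 4 < 9, -3 < 0, 7 < 8.
So 3 strictly dominates 2 for C; 2 is strictly dominated.

2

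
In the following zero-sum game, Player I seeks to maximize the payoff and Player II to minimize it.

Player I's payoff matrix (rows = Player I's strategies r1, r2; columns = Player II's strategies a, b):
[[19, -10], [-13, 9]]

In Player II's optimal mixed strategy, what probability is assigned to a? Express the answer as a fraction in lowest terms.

19/51

Row minima are -10 and -13, so Player I's maximin is -10; column maxima are 19 and 9, so Player II's minimax is 9. These differ, so the equilibrium is in mixed strategies.
Let Player II play a with probability q. Player I is indifferent when 19q − 10(1−q) = −13q + 9(1−q), giving q = 19/51.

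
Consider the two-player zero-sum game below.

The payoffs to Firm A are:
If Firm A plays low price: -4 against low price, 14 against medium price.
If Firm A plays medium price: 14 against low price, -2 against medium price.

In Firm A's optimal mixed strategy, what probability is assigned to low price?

Row minima are -4 and -2, so Firm A's maximin is -2; column maxima are 14 and 14, so Firm B's minimax is 14. These differ, so the equilibrium is in mixed strategies.
Let Firm A play low price with probability p. Firm B is indifferent when −4p + 14(1−p) = 14p − 2(1−p), giving p = 8/17.

8/17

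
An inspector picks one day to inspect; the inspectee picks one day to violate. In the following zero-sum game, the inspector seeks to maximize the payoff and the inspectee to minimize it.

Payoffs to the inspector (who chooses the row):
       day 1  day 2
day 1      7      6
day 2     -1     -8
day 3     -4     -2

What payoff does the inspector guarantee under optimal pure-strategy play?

6

Row minima: 6, -8, -4 → the inspector's maximin is 6.
Column maxima: 7, 6 → the inspectee's minimax is 6.
They coincide at (day 1, day 2), so the value is 6.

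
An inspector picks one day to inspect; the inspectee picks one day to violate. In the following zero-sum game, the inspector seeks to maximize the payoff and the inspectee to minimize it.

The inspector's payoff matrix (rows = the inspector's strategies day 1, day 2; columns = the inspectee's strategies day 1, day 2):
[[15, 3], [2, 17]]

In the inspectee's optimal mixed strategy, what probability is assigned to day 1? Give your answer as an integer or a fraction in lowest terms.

14/27

Row minima are 3 and 2, so the inspector's maximin is 3; column maxima are 15 and 17, so the inspectee's minimax is 15. These differ, so the equilibrium is in mixed strategies.
Let the inspectee play day 1 with probability q. The inspector is indifferent when 15q + 3(1−q) = 2q + 17(1−q), giving q = 14/27.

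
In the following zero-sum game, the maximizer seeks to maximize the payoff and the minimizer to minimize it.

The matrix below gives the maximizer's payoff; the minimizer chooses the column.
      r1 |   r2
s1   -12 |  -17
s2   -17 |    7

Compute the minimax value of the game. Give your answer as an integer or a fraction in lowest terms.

-373/29

Row minima are -17 and -17, so the maximizer's maximin is -17; column maxima are -12 and 7, so the minimizer's minimax is -12. These differ, so the equilibrium is in mixed strategies.
Let the maximizer play s1 with probability p. The minimizer is indifferent when −12p − 17(1−p) = −17p + 7(1−p), giving p = 24/29.
Let the minimizer play r1 with probability q. The maximizer is indifferent when −12q − 17(1−q) = −17q + 7(1−q), giving q = 24/29.
The value is -12·(24/29) + (-17)·(5/29) = -373/29.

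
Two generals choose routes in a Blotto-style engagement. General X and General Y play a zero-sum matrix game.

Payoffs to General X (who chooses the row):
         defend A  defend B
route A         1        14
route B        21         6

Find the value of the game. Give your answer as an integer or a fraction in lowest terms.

72/7

Row minima are 1 and 6, so General X's maximin is 6; column maxima are 21 and 14, so General Y's minimax is 14. These differ, so the equilibrium is in mixed strategies.
Let General X play route A with probability p. General Y is indifferent when p + 21(1−p) = 14p + 6(1−p), giving p = 15/28.
Let General Y play defend A with probability q. General X is indifferent when q + 14(1−q) = 21q + 6(1−q), giving q = 2/7.
The value is 1·(2/7) + (14)·(5/7) = 72/7.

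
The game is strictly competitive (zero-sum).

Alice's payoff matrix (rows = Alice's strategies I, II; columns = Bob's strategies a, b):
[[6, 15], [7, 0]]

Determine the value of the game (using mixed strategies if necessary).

105/16

Row minima are 6 and 0, so Alice's maximin is 6; column maxima are 7 and 15, so Bob's minimax is 7. These differ, so the equilibrium is in mixed strategies.
Let Alice play I with probability p. Bob is indifferent when 6p + 7(1−p) = 15p, giving p = 7/16.
Let Bob play a with probability q. Alice is indifferent when 6q + 15(1−q) = 7q, giving q = 15/16.
The value is 6·(15/16) + (15)·(1/16) = 105/16.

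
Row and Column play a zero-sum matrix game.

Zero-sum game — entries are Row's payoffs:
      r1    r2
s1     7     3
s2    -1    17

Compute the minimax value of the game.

61/11

Row minima are 3 and -1, so Row's maximin is 3; column maxima are 7 and 17, so Column's minimax is 7. These differ, so the equilibrium is in mixed strategies.
Let Row play s1 with probability p. Column is indifferent when 7p − (1−p) = 3p + 17(1−p), giving p = 9/11.
Let Column play r1 with probability q. Row is indifferent when 7q + 3(1−q) = −q + 17(1−q), giving q = 7/11.
The value is 7·(7/11) + (3)·(4/11) = 61/11.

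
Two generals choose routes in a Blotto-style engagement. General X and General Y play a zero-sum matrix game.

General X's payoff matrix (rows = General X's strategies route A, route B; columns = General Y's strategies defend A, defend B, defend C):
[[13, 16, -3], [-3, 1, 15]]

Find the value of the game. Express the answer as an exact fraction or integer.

93/17

Column defend B is strictly dominated by defend A for General Y (it gives General X more in every row).
The remaining 2×2 game on (route A, route B) × (defend A, defend C) has no saddle point. Let General X play route A with probability p; indifference gives 13p − 3(1−p) = −3p + 15(1−p), so p = 9/17.
Similarly General Y's optimal q on defend A is 9/17, and the value is 13·(9/17) + (-3)·(8/17) = 93/17.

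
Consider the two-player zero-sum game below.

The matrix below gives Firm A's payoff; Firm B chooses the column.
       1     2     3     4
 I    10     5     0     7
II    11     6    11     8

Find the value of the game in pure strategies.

6

Row minima: 0, 6 → Firm A's maximin is 6.
Column maxima: 11, 6, 11, 8 → Firm B's minimax is 6.
They coincide at (II, 2), so the value is 6.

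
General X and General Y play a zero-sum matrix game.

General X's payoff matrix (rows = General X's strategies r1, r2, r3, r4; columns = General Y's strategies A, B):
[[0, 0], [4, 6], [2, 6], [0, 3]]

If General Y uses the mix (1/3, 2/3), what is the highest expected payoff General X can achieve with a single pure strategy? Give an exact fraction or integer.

16/3

r1: (0)·(1/3) + (0)·(2/3) = 0.
r2: (4)·(1/3) + (6)·(2/3) = 16/3.
r3: (2)·(1/3) + (6)·(2/3) = 14/3.
r4: (0)·(1/3) + (3)·(2/3) = 2.
The best pure response is r2 with expected payoff 16/3.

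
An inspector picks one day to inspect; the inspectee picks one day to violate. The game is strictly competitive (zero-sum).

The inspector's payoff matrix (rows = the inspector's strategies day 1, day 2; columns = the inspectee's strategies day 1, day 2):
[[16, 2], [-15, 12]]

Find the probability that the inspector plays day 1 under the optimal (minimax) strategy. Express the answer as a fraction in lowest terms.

Row minima are 2 and -15, so the inspector's maximin is 2; column maxima are 16 and 12, so the inspectee's minimax is 12. These differ, so the equilibrium is in mixed strategies.
Let the inspector play day 1 with probability p. The inspectee is indifferent when 16p − 15(1−p) = 2p + 12(1−p), giving p = 27/41.

27/41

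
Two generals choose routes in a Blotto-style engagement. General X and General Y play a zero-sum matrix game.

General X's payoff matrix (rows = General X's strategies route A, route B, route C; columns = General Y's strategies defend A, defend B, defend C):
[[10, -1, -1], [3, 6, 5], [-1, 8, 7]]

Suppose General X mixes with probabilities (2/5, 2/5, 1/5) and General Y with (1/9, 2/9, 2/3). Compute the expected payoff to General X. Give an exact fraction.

151/45

Against (1/9, 2/9, 2/3), each row's expected payoff is route A: 2/9; route B: 5; route C: 19/3.
Taking the (2/5, 2/5, 1/5)-weighted average: (2/5)·(2/9) + (2/5)·(5) + (1/5)·(19/3) = 151/45.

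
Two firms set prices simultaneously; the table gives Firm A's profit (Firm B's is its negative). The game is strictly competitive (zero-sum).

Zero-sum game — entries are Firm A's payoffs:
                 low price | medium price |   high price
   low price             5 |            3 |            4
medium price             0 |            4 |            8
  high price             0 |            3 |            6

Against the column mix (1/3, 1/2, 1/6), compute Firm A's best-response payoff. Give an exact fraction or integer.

23/6

low price: (5)·(1/3) + (3)·(1/2) + (4)·(1/6) = 23/6.
medium price: (0)·(1/3) + (4)·(1/2) + (8)·(1/6) = 10/3.
high price: (0)·(1/3) + (3)·(1/2) + (6)·(1/6) = 5/2.
The best pure response is low price with expected payoff 23/6.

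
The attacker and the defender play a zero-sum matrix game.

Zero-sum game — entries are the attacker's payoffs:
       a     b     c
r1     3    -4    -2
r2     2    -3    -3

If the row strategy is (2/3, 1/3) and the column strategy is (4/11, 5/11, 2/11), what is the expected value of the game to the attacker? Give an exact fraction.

-37/33

Against (4/11, 5/11, 2/11), each row's expected payoff is r1: -12/11; r2: -13/11.
Taking the (2/3, 1/3)-weighted average: (2/3)·(-12/11) + (1/3)·(-13/11) = -37/33.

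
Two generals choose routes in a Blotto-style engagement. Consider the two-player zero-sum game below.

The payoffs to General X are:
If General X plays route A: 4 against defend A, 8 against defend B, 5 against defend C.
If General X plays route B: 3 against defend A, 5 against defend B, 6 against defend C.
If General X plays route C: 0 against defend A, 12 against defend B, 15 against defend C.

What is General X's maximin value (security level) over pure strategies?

The worst-case payoff for each row is route A: 4, route B: 3, route C: 0.
The best of these is 4.

4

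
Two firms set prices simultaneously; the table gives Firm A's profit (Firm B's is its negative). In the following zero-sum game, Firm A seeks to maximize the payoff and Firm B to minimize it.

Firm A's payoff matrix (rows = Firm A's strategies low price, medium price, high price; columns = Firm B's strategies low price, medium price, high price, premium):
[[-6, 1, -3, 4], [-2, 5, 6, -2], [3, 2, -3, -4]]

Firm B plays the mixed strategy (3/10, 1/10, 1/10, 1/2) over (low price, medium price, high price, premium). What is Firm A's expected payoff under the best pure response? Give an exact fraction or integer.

low price: (-6)·(3/10) + (1)·(1/10) + (-3)·(1/10) + (4)·(1/2) = 0.
medium price: (-2)·(3/10) + (5)·(1/10) + (6)·(1/10) + (-2)·(1/2) = -1/2.
high price: (3)·(3/10) + (2)·(1/10) + (-3)·(1/10) + (-4)·(1/2) = -6/5.
The best pure response is low price with expected payoff 0.

0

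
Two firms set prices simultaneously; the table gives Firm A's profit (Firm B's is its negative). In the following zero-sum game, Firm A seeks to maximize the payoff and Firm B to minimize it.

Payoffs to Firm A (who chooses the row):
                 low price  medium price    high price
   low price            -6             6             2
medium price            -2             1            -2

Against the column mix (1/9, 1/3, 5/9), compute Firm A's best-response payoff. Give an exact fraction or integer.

22/9

low price: (-6)·(1/9) + (6)·(1/3) + (2)·(5/9) = 22/9.
medium price: (-2)·(1/9) + (1)·(1/3) + (-2)·(5/9) = -1.
The best pure response is low price with expected payoff 22/9.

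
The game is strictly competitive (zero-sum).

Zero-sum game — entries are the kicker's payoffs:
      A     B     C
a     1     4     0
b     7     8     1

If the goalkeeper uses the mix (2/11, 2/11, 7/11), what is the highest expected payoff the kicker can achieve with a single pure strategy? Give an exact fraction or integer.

a: (1)·(2/11) + (4)·(2/11) + (0)·(7/11) = 10/11.
b: (7)·(2/11) + (8)·(2/11) + (1)·(7/11) = 37/11.
The best pure response is b with expected payoff 37/11.

37/11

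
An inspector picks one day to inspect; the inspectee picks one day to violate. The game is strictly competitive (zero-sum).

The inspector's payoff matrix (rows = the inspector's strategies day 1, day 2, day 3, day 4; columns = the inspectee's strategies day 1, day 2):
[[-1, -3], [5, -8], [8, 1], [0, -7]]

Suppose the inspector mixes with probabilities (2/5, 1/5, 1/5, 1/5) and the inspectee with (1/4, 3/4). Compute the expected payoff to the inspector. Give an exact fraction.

-49/20

Against (1/4, 3/4), each row's expected payoff is day 1: -5/2; day 2: -19/4; day 3: 11/4; day 4: -21/4.
Taking the (2/5, 1/5, 1/5, 1/5)-weighted average: (2/5)·(-5/2) + (1/5)·(-19/4) + (1/5)·(11/4) + (1/5)·(-21/4) = -49/20.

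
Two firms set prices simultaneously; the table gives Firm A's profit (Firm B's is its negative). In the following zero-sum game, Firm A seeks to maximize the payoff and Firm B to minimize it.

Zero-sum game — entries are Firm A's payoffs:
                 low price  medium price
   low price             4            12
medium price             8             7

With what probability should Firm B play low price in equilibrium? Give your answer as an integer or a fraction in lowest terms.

5/9

Row minima are 4 and 7, so Firm A's maximin is 7; column maxima are 8 and 12, so Firm B's minimax is 8. These differ, so the equilibrium is in mixed strategies.
Let Firm B play low price with probability q. Firm A is indifferent when 4q + 12(1−q) = 8q + 7(1−q), giving q = 5/9.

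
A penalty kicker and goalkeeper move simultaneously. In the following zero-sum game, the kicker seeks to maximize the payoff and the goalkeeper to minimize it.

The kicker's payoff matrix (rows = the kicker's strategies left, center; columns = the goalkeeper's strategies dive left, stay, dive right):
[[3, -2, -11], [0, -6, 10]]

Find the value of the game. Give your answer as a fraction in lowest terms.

Column dive left is strictly dominated by stay for the goalkeeper (it gives the kicker more in every row).
The remaining 2×2 game on (left, center) × (stay, dive right) has no saddle point. Let the kicker play left with probability p; indifference gives −2p − 6(1−p) = −11p + 10(1−p), so p = 16/25.
Similarly the goalkeeper's optimal q on stay is 21/25, and the value is -2·(21/25) + (-11)·(4/25) = -86/25.

-86/25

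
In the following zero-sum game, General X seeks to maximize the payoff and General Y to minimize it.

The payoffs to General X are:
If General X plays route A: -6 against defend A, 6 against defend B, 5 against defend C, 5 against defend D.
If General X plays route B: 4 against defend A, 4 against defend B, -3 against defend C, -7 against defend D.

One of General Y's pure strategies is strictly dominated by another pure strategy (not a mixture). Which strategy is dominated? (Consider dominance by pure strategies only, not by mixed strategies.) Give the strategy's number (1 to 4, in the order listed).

2

General Y prefers columns that give General X less. Compare defend B with defend C: 5 < 6, -3 < 4.
So defend C strictly dominates defend B for General Y; defend B is strictly dominated.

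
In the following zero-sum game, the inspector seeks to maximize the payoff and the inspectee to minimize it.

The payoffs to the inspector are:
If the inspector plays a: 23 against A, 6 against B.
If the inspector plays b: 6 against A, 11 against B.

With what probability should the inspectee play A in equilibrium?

5/22

Row minima are 6 and 6, so the inspector's maximin is 6; column maxima are 23 and 11, so the inspectee's minimax is 11. These differ, so the equilibrium is in mixed strategies.
Let the inspectee play A with probability q. The inspector is indifferent when 23q + 6(1−q) = 6q + 11(1−q), giving q = 5/22.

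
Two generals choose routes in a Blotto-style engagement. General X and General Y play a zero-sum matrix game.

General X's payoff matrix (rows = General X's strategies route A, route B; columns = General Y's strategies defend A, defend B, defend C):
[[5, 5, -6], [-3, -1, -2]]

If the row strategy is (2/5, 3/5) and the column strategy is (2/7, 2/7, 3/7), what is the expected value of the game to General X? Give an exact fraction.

Against (2/7, 2/7, 3/7), each row's expected payoff is route A: 2/7; route B: -2.
Taking the (2/5, 3/5)-weighted average: (2/5)·(2/7) + (3/5)·(-2) = -38/35.

-38/35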